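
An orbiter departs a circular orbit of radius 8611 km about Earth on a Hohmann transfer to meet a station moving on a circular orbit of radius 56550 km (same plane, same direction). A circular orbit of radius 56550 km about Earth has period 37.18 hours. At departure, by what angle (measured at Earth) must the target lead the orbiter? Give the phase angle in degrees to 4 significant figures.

From Kepler's third law T² = 4π²r³/μ at r = 56550 km, T = 37.18 hours = 37.18 × 3600 s = 1.33848×10^5 s: μ = 4π²r³/T² = 3.98505×10^5 km³/s².
The Hohmann ellipse has a_t = (r₁ + r₂)/2 = 32580.5 km.
The half-period of the transfer ellipse is t = π√(a_t³/μ) = 29270 s.
The target's mean motion on its circular orbit is ω₂ = √(μ/r₂³) = 4.694×10^-5 rad/s.
Angle swept by the target during transfer: ω₂·t = 1.374 rad = 78.72°.
Arrival is 180° from departure on the ellipse, so φ = 180° − 78.72° = 101.3°.

φ = 101.3°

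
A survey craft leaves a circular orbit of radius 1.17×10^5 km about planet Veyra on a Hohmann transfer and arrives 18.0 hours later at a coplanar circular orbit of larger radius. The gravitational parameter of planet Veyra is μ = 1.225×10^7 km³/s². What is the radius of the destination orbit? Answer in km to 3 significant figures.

r₂ = 2.30×10^5 km

Transfer time t = 18.0 hours = 64800 s, and t = π√(a_t³/μ).
So a_t = (μ t²/π²)^(1/3) = (1.225×10^7 × (64800)² / π²)^(1/3) = 1.7338×10^5 km.
Since a_t = (r₁ + r₂)/2, r₂ = 2a_t − r₁ = 2×1.7338×10^5 − 1.170×10^5 = 2.2976×10^5 km.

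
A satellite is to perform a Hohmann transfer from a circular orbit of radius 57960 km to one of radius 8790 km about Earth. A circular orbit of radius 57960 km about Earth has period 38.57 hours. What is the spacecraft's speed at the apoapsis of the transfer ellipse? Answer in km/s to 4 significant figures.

From Kepler's third law T² = 4π²r³/μ at r = 57960 km, T = 38.57 hours = 38.57 × 3600 s = 1.38852×10^5 s: μ = 4π²r³/T² = 3.98695×10^5 km³/s².
The Hohmann ellipse has a_t = (r₁ + r₂)/2 = 33375 km.
The apoapsis of the transfer ellipse is at r = 57960 km.
Vis-viva: v = √[μ(2/r − 1/a_t)] = √[3.98695×10^5 × (2/57960 − 1/33375)] = 1.346 km/s.

v = 1.346 km/s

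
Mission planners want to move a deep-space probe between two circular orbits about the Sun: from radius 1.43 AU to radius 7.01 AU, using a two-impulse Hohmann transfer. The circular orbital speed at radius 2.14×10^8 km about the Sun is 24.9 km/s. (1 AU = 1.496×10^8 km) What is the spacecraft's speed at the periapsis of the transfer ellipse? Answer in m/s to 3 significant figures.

From the circular-orbit relation v² = μ/r at r = 2.14×10^8 km: μ = v²r = (24.9)² × 2.14×10^8 = 1.32682×10^11 km³/s².
In km: r₁ = 1.43 × 1.496×10^8 = 2.13928×10^8 km; r₂ = 7.01 × 1.496×10^8 = 1.048696×10^9 km.
The Hohmann ellipse has a_t = (r₁ + r₂)/2 = 6.31312×10^8 km.
At periapsis, r = 2.13928×10^8 km.
Applying v² = μ(2/r − 1/a_t): v = 32.10 km/s.

v = 32100 m/s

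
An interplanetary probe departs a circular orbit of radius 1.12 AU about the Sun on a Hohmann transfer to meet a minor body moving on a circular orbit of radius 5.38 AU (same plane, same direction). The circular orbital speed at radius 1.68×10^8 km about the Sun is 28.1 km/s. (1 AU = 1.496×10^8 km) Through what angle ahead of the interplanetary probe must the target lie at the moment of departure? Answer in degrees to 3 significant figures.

φ = 95.5°

From the circular-orbit relation v² = μ/r at r = 1.68×10^8 km: μ = v²r = (28.1)² × 1.68×10^8 = 1.32654×10^11 km³/s².
In km: r₁ = 1.12 × 1.496×10^8 = 1.67552×10^8 km; r₂ = 5.38 × 1.496×10^8 = 8.04848×10^8 km.
The Hohmann ellipse has a_t = (r₁ + r₂)/2 = 4.862×10^8 km.
Transfer time t = π√(a_t³/μ) = 9.247×10^7 s.
Target angular speed ω₂ = √(μ/r₂³) = 1.595×10^-8 rad/s.
Angle swept by the target during transfer: ω₂·t = 1.475 rad = 84.51°.
The interplanetary probe traverses 180° on the transfer ellipse, so the target must lead by 180° − 84.51° = 95.5°.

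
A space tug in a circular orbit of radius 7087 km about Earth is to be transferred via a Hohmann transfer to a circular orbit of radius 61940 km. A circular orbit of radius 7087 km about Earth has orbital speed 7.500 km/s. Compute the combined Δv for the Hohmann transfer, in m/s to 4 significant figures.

From the circular-orbit relation v² = μ/r at r = 7087 km: μ = v²r = (7.500)² × 7087 = 3.98644×10^5 km³/s².
The Hohmann ellipse has a_t = (r₁ + r₂)/2 = 34513.5 km.
Circular speed at r₁: v₁ = √(μ/r₁) = √(3.98644×10^5/7087) = 7.50000 km/s.
On the transfer ellipse at r₁, v² = μ(2/r − 1/a) gives v_p = √[μ(2/r₁ − 1/a_t)] = 10.0474 km/s.
First burn Δv₁ = |v_p − v₁| = 2.5474 km/s.
At r₂, v₂ = √(μ/r₂) = 2.5369 km/s.
Transfer-orbit speed at r₂: v_a = √[μ(2/r₂ − 1/a_t)] = 1.1496 km/s.
Second burn Δv₂ = |v₂ − v_a| = 1.3873 km/s.
Total Δv = Δv₁ + Δv₂ = 3.935 km/s.

Δv = 3935 m/s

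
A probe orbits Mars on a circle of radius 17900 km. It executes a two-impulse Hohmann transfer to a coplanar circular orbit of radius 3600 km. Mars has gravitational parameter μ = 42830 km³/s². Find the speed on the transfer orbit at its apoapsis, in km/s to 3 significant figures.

v = 0.895 km/s

Transfer-ellipse semi-major axis a_t = (r₁ + r₂)/2 = (17900 + 3600)/2 = 10750 km.
At apoapsis, r = 17900 km.
Applying v² = μ(2/r − 1/a_t): v = 0.8951 km/s.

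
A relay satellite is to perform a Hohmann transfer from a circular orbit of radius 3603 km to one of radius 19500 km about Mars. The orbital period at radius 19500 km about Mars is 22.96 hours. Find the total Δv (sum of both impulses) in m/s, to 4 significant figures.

Δv = 1686 m/s

From Kepler's third law T² = 4π²r³/μ at r = 19500 km, T = 22.96 hours = 22.96 × 3600 s = 82656 s: μ = 4π²r³/T² = 42846.4 km³/s².
Semi-major axis of the transfer orbit: a_t = (3603 + 19500)/2 = 11551.5 km.
At r₁ the circular-orbit speed is v₁ = √(μ/r₁) = 3.448 km/s.
On the transfer ellipse at r₁, vis-viva equation gives v_p = √[μ(2/r₁ − 1/a_t)] = 4.480 km/s.
First burn Δv₁ = |v_p − v₁| = 1.0320 km/s.
Circular speed at r₂: v₂ = √(μ/r₂) = 1.48231 km/s.
Transfer-orbit speed at r₂: v_a = √[μ(2/r₂ − 1/a_t)] = 0.827853 km/s.
Second burn Δv₂ = |v₂ − v_a| = 0.65446 km/s.
Total Δv = Δv₁ + Δv₂ = 1.686 km/s.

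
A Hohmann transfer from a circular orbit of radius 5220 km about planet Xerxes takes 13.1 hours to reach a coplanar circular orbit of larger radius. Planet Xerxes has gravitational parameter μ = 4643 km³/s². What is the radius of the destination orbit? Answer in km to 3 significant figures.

r₂ = 15100 km

Transfer time t = 13.1 hours = 47160 s, and t = π√(a_t³/μ).
So a_t = (μ t²/π²)^(1/3) = (4643 × (47160)² / π²)^(1/3) = 10152 km.
Since a_t = (r₁ + r₂)/2, r₂ = 2a_t − r₁ = 2×10152 − 5220 = 15084 km.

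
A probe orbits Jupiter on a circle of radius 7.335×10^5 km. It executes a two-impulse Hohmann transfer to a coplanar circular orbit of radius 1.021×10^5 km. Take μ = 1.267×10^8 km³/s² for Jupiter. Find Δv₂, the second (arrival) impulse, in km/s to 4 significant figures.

The Hohmann ellipse has a_t = (r₁ + r₂)/2 = 4.178×10^5 km.
Circular speed at r = 1.021×10^5 km: v_c = √(μ/r) = 35.23 km/s.
Vis-viva on the transfer ellipse at r = 1.021×10^5 km gives v_t = √[μ(2/r − 1/a_t)] = 46.68 km/s.
Δv₂ = |v_t − v_c| = |46.68 − 35.23| = 11.45 km/s.

Δv₂ = 11.45 km/s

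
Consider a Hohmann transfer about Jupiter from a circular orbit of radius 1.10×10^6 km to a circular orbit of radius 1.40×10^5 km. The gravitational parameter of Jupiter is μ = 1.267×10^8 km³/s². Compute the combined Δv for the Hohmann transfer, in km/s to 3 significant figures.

The Hohmann ellipse has a_t = (r₁ + r₂)/2 = 6.200×10^5 km.
Circular speed at r₁: v₁ = √(μ/r₁) = √(1.267×10^8/1.100×10^6) = 10.732 km/s.
On the transfer ellipse at r₁, vis-viva equation gives v_a = √[μ(2/r₁ − 1/a_t)] = 5.0999 km/s.
First burn Δv₁ = |v_a − v₁| = 5.632 km/s.
At r₂, v₂ = √(μ/r₂) = 30.0832 km/s.
Transfer-orbit speed at r₂: v_p = √[μ(2/r₂ − 1/a_t)] = 40.0705 km/s.
Second burn Δv₂ = |v₂ − v_p| = 9.987 km/s.
Δv = Δv₁ + Δv₂ = 5.632 + 9.987 = 15.62 km/s.

Δv = 15.6 km/s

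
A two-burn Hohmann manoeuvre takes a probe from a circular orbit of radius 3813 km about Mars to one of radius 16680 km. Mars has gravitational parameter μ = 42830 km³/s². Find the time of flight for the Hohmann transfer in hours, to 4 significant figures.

Transfer-ellipse semi-major axis a_t = (r₁ + r₂)/2 = (3813 + 16680)/2 = 10246.5 km.
By Kepler's third law the transfer-orbit period is T = 2π√(a_t³/μ), so t = T/2 = 15745 s.
Converting: 15745 s ÷ 3600 s/hour = 4.374 hours.

t = 4.374 hours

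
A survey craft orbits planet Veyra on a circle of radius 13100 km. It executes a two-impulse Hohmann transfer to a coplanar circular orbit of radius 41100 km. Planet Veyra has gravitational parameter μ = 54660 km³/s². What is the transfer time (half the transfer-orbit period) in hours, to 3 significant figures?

The Hohmann ellipse has a_t = (r₁ + r₂)/2 = 27100 km.
Transfer time t = π√(a_t³/μ) = π√((27100)³ / 54660) = 59950 s.
Converting: 59950 s ÷ 3600 s/hour = 16.7 hours.

t = 16.7 hours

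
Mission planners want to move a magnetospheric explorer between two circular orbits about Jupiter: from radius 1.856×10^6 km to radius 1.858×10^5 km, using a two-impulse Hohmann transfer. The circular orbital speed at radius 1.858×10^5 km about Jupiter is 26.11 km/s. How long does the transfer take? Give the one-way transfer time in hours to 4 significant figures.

From the circular-orbit relation v² = μ/r at r = 1.858×10^5 km: μ = v²r = (26.11)² × 1.858×10^5 = 1.26666×10^8 km³/s².
The Hohmann ellipse has a_t = (r₁ + r₂)/2 = 1.0209×10^6 km.
Transfer time t = π√(a_t³/μ) = π√((1.0209×10^6)³ / 1.26666×10^8) = 2.8794×10^5 s.
Converting: 2.8794×10^5 s ÷ 3600 s/hour = 79.98 hours.

t = 79.98 hours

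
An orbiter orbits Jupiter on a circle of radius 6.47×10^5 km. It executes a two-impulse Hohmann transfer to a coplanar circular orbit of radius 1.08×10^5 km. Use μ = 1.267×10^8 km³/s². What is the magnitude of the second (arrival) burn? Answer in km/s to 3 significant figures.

Δv₂ = 10.6 km/s

Semi-major axis of the transfer orbit: a_t = (6.470×10^5 + 1.080×10^5)/2 = 3.775×10^5 km.
Circular speed at r = 1.080×10^5 km: v_c = √(μ/r) = 34.25 km/s.
Transfer-orbit speed at the same r (vis-viva, a = a_t): v_t = √[μ(2/r − 1/a_t)] = 44.84 km/s.
Δv₂ = |v_t − v_c| = |44.84 − 34.25| = 10.59 km/s.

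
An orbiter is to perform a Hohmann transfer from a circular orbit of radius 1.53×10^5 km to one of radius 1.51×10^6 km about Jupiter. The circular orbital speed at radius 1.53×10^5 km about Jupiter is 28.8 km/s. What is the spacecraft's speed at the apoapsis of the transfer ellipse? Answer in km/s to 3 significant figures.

v = 3.93 km/s

From the circular-orbit relation v² = μ/r at r = 1.53×10^5 km: μ = v²r = (28.8)² × 1.53×10^5 = 1.26904×10^8 km³/s².
The Hohmann ellipse has a_t = (r₁ + r₂)/2 = 8.315×10^5 km.
The apoapsis of the transfer ellipse is at r = 1.510×10^6 km.
From the vis-viva equation, v = √[μ(2/r − 1/a_t)] = 3.932 km/s.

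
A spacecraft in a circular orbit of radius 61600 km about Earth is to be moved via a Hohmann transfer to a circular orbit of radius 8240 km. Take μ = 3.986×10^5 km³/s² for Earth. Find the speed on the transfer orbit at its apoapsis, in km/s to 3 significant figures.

v = 1.24 km/s

The Hohmann ellipse has a_t = (r₁ + r₂)/2 = 34920 km.
At apoapsis, r = 61600 km.
Applying v² = μ(2/r − 1/a_t): v = 1.236 km/s.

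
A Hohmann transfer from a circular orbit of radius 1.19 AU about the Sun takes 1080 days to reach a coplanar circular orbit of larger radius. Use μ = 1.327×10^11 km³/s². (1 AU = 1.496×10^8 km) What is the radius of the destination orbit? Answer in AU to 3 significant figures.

r₂ = 5.35 AU

In km: r₁ = 1.19 × 1.496×10^8 = 1.78024×10^8 km.
Transfer time t = 1080 days = 9.3312×10^7 s, and t = π√(a_t³/μ).
So a_t = (μ t²/π²)^(1/3) = (1.327×10^11 × (9.3312×10^7)² / π²)^(1/3) = 4.8920×10^8 km.
Since a_t = (r₁ + r₂)/2, r₂ = 2a_t − r₁ = 2×4.8920×10^8 − 1.78024×10^8 = 8.00376×10^8 km.
In AU: r₂ = 8.00376×10^8 / 1.496×10^8 = 5.35 AU.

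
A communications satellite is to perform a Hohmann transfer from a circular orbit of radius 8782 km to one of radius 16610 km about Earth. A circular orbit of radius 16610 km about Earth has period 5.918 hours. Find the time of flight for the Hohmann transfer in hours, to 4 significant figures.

From Kepler's third law T² = 4π²r³/μ at r = 16610 km, T = 5.918 hours = 5.918 × 3600 s = 21304.8 s: μ = 4π²r³/T² = 3.98578×10^5 km³/s².
Semi-major axis of the transfer orbit: a_t = (8782 + 16610)/2 = 12696 km.
By Kepler's third law the transfer-orbit period is T = 2π√(a_t³/μ), so t = T/2 = 7118.6 s.
Converting: 7118.6 s ÷ 3600 s/hour = 1.977 hours.

t = 1.977 hours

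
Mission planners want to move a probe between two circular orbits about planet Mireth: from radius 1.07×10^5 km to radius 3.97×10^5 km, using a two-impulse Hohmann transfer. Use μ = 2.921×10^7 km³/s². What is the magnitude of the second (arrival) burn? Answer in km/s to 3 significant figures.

Δv₂ = 2.99 km/s

The Hohmann ellipse has a_t = (r₁ + r₂)/2 = 2.520×10^5 km.
Circular speed at r = 3.970×10^5 km: v_c = √(μ/r) = 8.5777 km/s.
Vis-viva on the transfer ellipse at r = 3.970×10^5 km gives v_t = √[μ(2/r − 1/a_t)] = 5.5894 km/s.
Δv₂ = |v_t − v_c| = |5.5894 − 8.5777| = 2.988 km/s.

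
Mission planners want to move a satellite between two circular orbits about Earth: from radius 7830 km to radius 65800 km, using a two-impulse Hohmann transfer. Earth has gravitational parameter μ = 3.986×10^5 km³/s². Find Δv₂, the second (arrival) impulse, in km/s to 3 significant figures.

Transfer-ellipse semi-major axis a_t = (r₁ + r₂)/2 = (7830 + 65800)/2 = 36815 km.
On the circular orbit at r = 65800 km, v_c = √(μ/r) = 2.461 km/s.
Transfer-orbit speed at the same r (vis-viva, a = a_t): v_t = √[μ(2/r − 1/a_t)] = 1.135 km/s.
Δv₂ = |v_t − v_c| = |1.135 − 2.461| = 1.326 km/s.

Δv₂ = 1.33 km/s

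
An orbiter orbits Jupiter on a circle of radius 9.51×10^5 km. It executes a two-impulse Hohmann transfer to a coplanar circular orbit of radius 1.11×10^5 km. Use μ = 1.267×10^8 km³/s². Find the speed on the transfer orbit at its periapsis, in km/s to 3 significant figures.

v = 45.2 km/s

Semi-major axis of the transfer orbit: a_t = (9.510×10^5 + 1.110×10^5)/2 = 5.310×10^5 km.
At periapsis, r = 1.110×10^5 km.
Vis-viva: v = √[μ(2/r − 1/a_t)] = √[1.267×10^8 × (2/1.110×10^5 − 1/5.310×10^5)] = 45.21 km/s.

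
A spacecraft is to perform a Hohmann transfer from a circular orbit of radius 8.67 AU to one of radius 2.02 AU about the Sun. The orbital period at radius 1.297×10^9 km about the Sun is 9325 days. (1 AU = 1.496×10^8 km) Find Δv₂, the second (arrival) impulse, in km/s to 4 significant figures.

From Kepler's third law T² = 4π²r³/μ at r = 1.297×10^9 km, T = 9325 days = 9325 × 86400 s = 8.0568×10^8 s: μ = 4π²r³/T² = 1.32695×10^11 km³/s².
In km: r₁ = 8.67 × 1.496×10^8 = 1.297032×10^9 km; r₂ = 2.02 × 1.496×10^8 = 3.02192×10^8 km.
Transfer-ellipse semi-major axis a_t = (r₁ + r₂)/2 = (1.297032×10^9 + 3.02192×10^8)/2 = 7.99612×10^8 km.
Circular speed at r = 3.02192×10^8 km: v_c = √(μ/r) = 20.955 km/s.
Transfer-orbit speed at the same r (vis-viva, a = a_t): v_t = √[μ(2/r − 1/a_t)] = 26.688 km/s.
Δv₂ = |v_t − v_c| = |26.688 − 20.955| = 5.733 km/s.

Δv₂ = 5.733 km/s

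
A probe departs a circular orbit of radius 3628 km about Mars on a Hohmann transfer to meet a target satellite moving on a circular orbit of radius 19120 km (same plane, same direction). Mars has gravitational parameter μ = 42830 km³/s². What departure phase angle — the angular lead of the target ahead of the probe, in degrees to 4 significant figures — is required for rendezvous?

φ = 97.41°

The Hohmann ellipse has a_t = (r₁ + r₂)/2 = 11374 km.
Transfer time t = π√(a_t³/μ) = 18414 s.
The target's mean motion on its circular orbit is ω₂ = √(μ/r₂³) = 7.8278×10^-5 rad/s.
Angle swept by the target during transfer: ω₂·t = 1.4414 rad = 82.59°.
Arrival is 180° from departure on the ellipse, so φ = 180° − 82.59° = 97.41°.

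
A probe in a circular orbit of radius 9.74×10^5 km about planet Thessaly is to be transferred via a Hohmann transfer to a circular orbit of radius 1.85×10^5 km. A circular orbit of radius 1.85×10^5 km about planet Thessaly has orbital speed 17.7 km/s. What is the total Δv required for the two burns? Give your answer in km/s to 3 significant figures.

From the circular-orbit relation v² = μ/r at r = 1.85×10^5 km: μ = v²r = (17.7)² × 1.85×10^5 = 5.79586×10^7 km³/s².
Transfer-ellipse semi-major axis a_t = (r₁ + r₂)/2 = (9.740×10^5 + 1.850×10^5)/2 = 5.795×10^5 km.
At r₁ the circular-orbit speed is v₁ = √(μ/r₁) = 7.714 km/s.
On the transfer ellipse at r₁, v² = μ(2/r − 1/a) gives v_a = √[μ(2/r₁ − 1/a_t)] = 4.359 km/s.
First burn Δv₁ = |v_a − v₁| = 3.355 km/s.
At r₂, v₂ = √(μ/r₂) = 17.700 km/s.
Transfer-orbit speed at r₂: v_p = √[μ(2/r₂ − 1/a_t)] = 22.947 km/s.
Second burn Δv₂ = |v₂ − v_p| = 5.247 km/s.
Δv = Δv₁ + Δv₂ = 3.355 + 5.247 = 8.602 km/s.

Δv = 8.60 km/s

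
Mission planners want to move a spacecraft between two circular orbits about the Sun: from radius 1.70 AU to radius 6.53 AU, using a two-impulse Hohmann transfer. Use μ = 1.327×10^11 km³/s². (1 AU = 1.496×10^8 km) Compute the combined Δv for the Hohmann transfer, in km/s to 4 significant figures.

Δv = 10.10 km/s

In km: r₁ = 1.70 × 1.496×10^8 = 2.5432×10^8 km; r₂ = 6.53 × 1.496×10^8 = 9.76888×10^8 km.
Transfer-ellipse semi-major axis a_t = (r₁ + r₂)/2 = (2.5432×10^8 + 9.76888×10^8)/2 = 6.15604×10^8 km.
At r₁ the circular-orbit speed is v₁ = √(μ/r₁) = 22.84258 km/s.
On the transfer ellipse at r₁, vis-viva equation gives v_p = √[μ(2/r₁ − 1/a_t)] = 28.77510 km/s.
First burn Δv₁ = |v_p − v₁| = 5.933 km/s.
Circular speed at r₂: v₂ = √(μ/r₂) = 11.655 km/s.
Transfer-orbit speed at r₂: v_a = √[μ(2/r₂ − 1/a_t)] = 7.4912 km/s.
Second burn Δv₂ = |v₂ − v_a| = 4.164 km/s.
Δv = Δv₁ + Δv₂ = 5.933 + 4.164 = 10.10 km/s.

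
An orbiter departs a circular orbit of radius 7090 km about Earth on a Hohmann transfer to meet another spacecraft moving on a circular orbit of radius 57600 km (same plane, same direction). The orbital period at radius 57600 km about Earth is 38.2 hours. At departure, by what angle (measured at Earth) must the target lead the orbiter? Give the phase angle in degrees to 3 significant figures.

From Kepler's third law T² = 4π²r³/μ at r = 57600 km, T = 38.2 hours = 38.2 × 3600 s = 1.3752×10^5 s: μ = 4π²r³/T² = 3.98929×10^5 km³/s².
Semi-major axis of the transfer orbit: a_t = (7090 + 57600)/2 = 32345 km.
The half-period of the transfer ellipse is t = π√(a_t³/μ) = 28934.3 s.
Target angular speed ω₂ = √(μ/r₂³) = 4.56892×10^-5 rad/s.
Angle swept by the target during transfer: ω₂·t = 1.32199 rad = 75.74°.
Arrival is 180° from departure on the ellipse, so φ = 180° − 75.74° = 104°.

φ = 104°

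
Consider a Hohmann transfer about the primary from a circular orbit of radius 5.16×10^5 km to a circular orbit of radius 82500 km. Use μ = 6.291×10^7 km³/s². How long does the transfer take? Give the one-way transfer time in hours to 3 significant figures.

The Hohmann ellipse has a_t = (r₁ + r₂)/2 = 2.9925×10^5 km.
Transfer time t = π√(a_t³/μ) = π√((2.9925×10^5)³ / 6.291×10^7) = 64840 s.
Converting: 64840 s ÷ 3600 s/hour = 18.0 hours.

t = 18.0 hours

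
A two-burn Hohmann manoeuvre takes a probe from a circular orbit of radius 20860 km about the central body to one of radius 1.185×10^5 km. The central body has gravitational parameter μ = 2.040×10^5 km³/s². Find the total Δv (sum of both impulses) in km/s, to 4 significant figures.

Δv = 1.545 km/s

Transfer-ellipse semi-major axis a_t = (r₁ + r₂)/2 = (20860 + 1.185×10^5)/2 = 69680 km.
Circular speed at r₁: v₁ = √(μ/r₁) = √(2.040×10^5/20860) = 3.1272 km/s.
Transfer-orbit speed at r₁ (vis-viva): v_p = √[μ(2/r₁ − 1/a_t)] = 4.0781 km/s.
First burn Δv₁ = |v_p − v₁| = 0.9509 km/s.
Circular speed at r₂: v₂ = √(μ/r₂) = 1.3121 km/s.
Transfer-orbit speed at r₂: v_a = √[μ(2/r₂ − 1/a_t)] = 0.71789 km/s.
Second burn Δv₂ = |v₂ − v_a| = 0.5942 km/s.
Δv = Δv₁ + Δv₂ = 0.9509 + 0.5942 = 1.545 km/s.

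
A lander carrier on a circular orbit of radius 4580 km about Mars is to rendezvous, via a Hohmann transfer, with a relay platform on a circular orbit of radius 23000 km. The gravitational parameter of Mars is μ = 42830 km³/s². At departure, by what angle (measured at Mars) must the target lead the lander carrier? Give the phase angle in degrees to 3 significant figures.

Transfer-ellipse semi-major axis a_t = (r₁ + r₂)/2 = (4580 + 23000)/2 = 13790 km.
Transfer time t = π√(a_t³/μ) = 24582 s.
Target angular speed ω₂ = √(μ/r₂³) = 5.9331×10^-5 rad/s.
Angle swept by the target during transfer: ω₂·t = 1.4585 rad = 83.57°.
The lander carrier traverses 180° on the transfer ellipse, so the target must lead by 180° − 83.57° = 96.4°.

φ = 96.4°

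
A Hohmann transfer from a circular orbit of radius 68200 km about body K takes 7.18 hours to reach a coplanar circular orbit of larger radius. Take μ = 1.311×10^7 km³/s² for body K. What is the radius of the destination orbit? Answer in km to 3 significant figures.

r₂ = 1.24×10^5 km

Transfer time t = 7.18 hours = 25848 s, and t = π√(a_t³/μ).
So a_t = (μ t²/π²)^(1/3) = (1.311×10^7 × (25848)² / π²)^(1/3) = 96099 km.
Since a_t = (r₁ + r₂)/2, r₂ = 2a_t − r₁ = 2×96099 − 68200 = 1.23998×10^5 km.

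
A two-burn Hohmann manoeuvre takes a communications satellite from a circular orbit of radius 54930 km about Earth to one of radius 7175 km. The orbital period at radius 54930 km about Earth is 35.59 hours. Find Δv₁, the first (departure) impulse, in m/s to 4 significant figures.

Δv₁ = 1399 m/s

From Kepler's third law T² = 4π²r³/μ at r = 54930 km, T = 35.59 hours = 35.59 × 3600 s = 1.28124×10^5 s: μ = 4π²r³/T² = 3.98591×10^5 km³/s².
Semi-major axis of the transfer orbit: a_t = (54930 + 7175)/2 = 31052.5 km.
Circular speed at r = 54930 km: v_c = √(μ/r) = 2.694 km/s.
Transfer-orbit speed at the same r (vis-viva, a = a_t): v_t = √[μ(2/r − 1/a_t)] = 1.295 km/s.
Δv₁ = |v_t − v_c| = |1.295 − 2.694| = 1.399 km/s.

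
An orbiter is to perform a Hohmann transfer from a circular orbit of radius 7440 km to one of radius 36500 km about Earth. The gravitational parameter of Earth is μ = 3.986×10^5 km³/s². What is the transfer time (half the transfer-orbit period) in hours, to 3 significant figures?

t = 4.50 hours

Semi-major axis of the transfer orbit: a_t = (7440 + 36500)/2 = 21970 km.
By Kepler's third law the transfer-orbit period is T = 2π√(a_t³/μ), so t = T/2 = 16200 s.
Converting: 16200 s ÷ 3600 s/hour = 4.50 hours.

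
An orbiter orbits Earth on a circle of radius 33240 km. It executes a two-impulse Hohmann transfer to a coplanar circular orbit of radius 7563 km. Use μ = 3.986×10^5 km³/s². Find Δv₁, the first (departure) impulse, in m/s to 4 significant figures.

Δv₁ = 1354 m/s

Transfer-ellipse semi-major axis a_t = (r₁ + r₂)/2 = (33240 + 7563)/2 = 20401.5 km.
On the circular orbit at r = 33240 km, v_c = √(μ/r) = 3.46289 km/s.
Vis-viva on the transfer ellipse at r = 33240 km gives v_t = √[μ(2/r − 1/a_t)] = 2.10841 km/s.
Δv₁ = |v_t − v_c| = |2.10841 − 3.46289| = 1.354 km/s.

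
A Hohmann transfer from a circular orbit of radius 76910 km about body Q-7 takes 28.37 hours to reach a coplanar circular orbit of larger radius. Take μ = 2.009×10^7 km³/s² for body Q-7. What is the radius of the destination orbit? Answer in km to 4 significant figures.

r₂ = 4.769×10^5 km

Transfer time t = 28.37 hours = 1.02132×10^5 s, and t = π√(a_t³/μ).
So a_t = (μ t²/π²)^(1/3) = (2.009×10^7 × (1.02132×10^5)² / π²)^(1/3) = 2.7691×10^5 km.
Since a_t = (r₁ + r₂)/2, r₂ = 2a_t − r₁ = 2×2.7691×10^5 − 76910 = 4.7691×10^5 km.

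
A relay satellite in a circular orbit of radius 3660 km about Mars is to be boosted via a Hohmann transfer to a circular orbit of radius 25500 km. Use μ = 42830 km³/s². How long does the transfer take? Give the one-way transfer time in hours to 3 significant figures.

t = 7.42 hours

Semi-major axis of the transfer orbit: a_t = (3660 + 25500)/2 = 14580 km.
Half the transfer-orbit period gives t = π√(a_t³/μ) = 26720 s.
Converting: 26720 s ÷ 3600 s/hour = 7.42 hours.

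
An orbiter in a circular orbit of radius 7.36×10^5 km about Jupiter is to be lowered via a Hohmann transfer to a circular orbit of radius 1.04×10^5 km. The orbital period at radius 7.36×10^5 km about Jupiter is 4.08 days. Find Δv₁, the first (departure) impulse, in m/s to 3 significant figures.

Δv₁ = 6590 m/s

From Kepler's third law T² = 4π²r³/μ at r = 7.36×10^5 km, T = 4.08 days = 4.08 × 86400 s = 3.52512×10^5 s: μ = 4π²r³/T² = 1.26662×10^8 km³/s².
Transfer-ellipse semi-major axis a_t = (r₁ + r₂)/2 = (7.360×10^5 + 1.040×10^5)/2 = 4.200×10^5 km.
On the circular orbit at r = 7.360×10^5 km, v_c = √(μ/r) = 13.1185 km/s.
Transfer-orbit speed at the same r (vis-viva, a = a_t): v_t = √[μ(2/r − 1/a_t)] = 6.52793 km/s.
Δv₁ = |v_t − v_c| = |6.52793 − 13.1185| = 6.591 km/s.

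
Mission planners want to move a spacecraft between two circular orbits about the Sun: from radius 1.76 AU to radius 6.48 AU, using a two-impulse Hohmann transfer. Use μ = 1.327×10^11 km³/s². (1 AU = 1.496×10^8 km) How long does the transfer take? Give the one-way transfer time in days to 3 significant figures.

In km: r₁ = 1.76 × 1.496×10^8 = 2.63296×10^8 km; r₂ = 6.48 × 1.496×10^8 = 9.69408×10^8 km.
Transfer-ellipse semi-major axis a_t = (r₁ + r₂)/2 = (2.63296×10^8 + 9.69408×10^8)/2 = 6.16352×10^8 km.
Half the transfer-orbit period gives t = π√(a_t³/μ) = 1.320×10^8 s.
Converting: 1.320×10^8 s ÷ 86400 s/day = 1530 days.

t = 1530 days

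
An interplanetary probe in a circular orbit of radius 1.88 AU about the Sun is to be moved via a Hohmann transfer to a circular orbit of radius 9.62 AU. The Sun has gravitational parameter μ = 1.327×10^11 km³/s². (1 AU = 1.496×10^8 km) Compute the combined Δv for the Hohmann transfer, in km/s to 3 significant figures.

Δv = 10.5 km/s

In km: r₁ = 1.88 × 1.496×10^8 = 2.81248×10^8 km; r₂ = 9.62 × 1.496×10^8 = 1.439152×10^9 km.
Semi-major axis of the transfer orbit: a_t = (2.81248×10^8 + 1.439152×10^9)/2 = 8.602×10^8 km.
Circular speed at r₁: v₁ = √(μ/r₁) = √(1.327×10^11/2.81248×10^8) = 21.722 km/s.
Transfer-orbit speed at r₁ (vis-viva equation): v_p = √[μ(2/r₁ − 1/a_t)] = 28.096 km/s.
First burn Δv₁ = |v_p − v₁| = 6.374 km/s.
Circular speed at r₂: v₂ = √(μ/r₂) = 9.6025 km/s.
Transfer-orbit speed at r₂: v_a = √[μ(2/r₂ − 1/a_t)] = 5.4907 km/s.
Second burn Δv₂ = |v₂ − v_a| = 4.112 km/s.
Total Δv = Δv₁ + Δv₂ = 10.49 km/s.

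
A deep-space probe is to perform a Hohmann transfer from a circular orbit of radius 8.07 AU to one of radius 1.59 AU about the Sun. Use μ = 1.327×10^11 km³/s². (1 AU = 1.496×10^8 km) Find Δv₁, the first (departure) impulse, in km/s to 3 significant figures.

In km: r₁ = 8.07 × 1.496×10^8 = 1.207272×10^9 km; r₂ = 1.59 × 1.496×10^8 = 2.37864×10^8 km.
Transfer-ellipse semi-major axis a_t = (r₁ + r₂)/2 = (1.207272×10^9 + 2.37864×10^8)/2 = 7.22568×10^8 km.
On the circular orbit at r = 1.207272×10^9 km, v_c = √(μ/r) = 10.484 km/s.
Vis-viva on the transfer ellipse at r = 1.207272×10^9 km gives v_t = √[μ(2/r − 1/a_t)] = 6.0153 km/s.
Δv₁ = |v_t − v_c| = |6.0153 − 10.484| = 4.469 km/s.

Δv₁ = 4.47 km/s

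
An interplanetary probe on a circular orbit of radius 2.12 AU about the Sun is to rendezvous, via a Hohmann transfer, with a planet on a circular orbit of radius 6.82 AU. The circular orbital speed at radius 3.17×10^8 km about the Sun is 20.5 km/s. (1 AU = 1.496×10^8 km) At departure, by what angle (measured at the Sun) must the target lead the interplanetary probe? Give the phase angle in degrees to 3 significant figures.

φ = 84.5°

From the circular-orbit relation v² = μ/r at r = 3.17×10^8 km: μ = v²r = (20.5)² × 3.17×10^8 = 1.33219×10^11 km³/s².
In km: r₁ = 2.12 × 1.496×10^8 = 3.17152×10^8 km; r₂ = 6.82 × 1.496×10^8 = 1.020272×10^9 km.
Semi-major axis of the transfer orbit: a_t = (3.17152×10^8 + 1.020272×10^9)/2 = 6.68712×10^8 km.
The half-period of the transfer ellipse is t = π√(a_t³/μ) = 1.488×10^8 s.
The target's mean motion on its circular orbit is ω₂ = √(μ/r₂³) = 1.120×10^-8 rad/s.
Angle swept by the target during transfer: ω₂·t = 1.667 rad = 95.51°.
The interplanetary probe traverses 180° on the transfer ellipse, so the target must lead by 180° − 95.51° = 84.5°.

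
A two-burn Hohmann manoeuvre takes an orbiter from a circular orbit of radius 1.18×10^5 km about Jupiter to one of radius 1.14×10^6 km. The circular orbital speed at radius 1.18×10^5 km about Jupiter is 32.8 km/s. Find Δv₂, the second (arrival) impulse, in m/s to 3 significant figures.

Δv₂ = 5980 m/s

From the circular-orbit relation v² = μ/r at r = 1.18×10^5 km: μ = v²r = (32.8)² × 1.18×10^5 = 1.26949×10^8 km³/s².
The Hohmann ellipse has a_t = (r₁ + r₂)/2 = 6.290×10^5 km.
On the circular orbit at r = 1.140×10^6 km, v_c = √(μ/r) = 10.553 km/s.
Transfer-orbit speed at the same r (vis-viva, a = a_t): v_t = √[μ(2/r − 1/a_t)] = 4.5707 km/s.
Δv₂ = |v_t − v_c| = |4.5707 − 10.553| = 5.982 km/s.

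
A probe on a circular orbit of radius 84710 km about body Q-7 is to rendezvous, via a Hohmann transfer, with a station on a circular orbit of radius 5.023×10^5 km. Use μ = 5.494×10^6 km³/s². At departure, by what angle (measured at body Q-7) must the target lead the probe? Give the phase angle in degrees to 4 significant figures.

The Hohmann ellipse has a_t = (r₁ + r₂)/2 = 2.93505×10^5 km.
The half-period of the transfer ellipse is t = π√(a_t³/μ) = 2.1312×10^5 s.
Target angular speed ω₂ = √(μ/r₂³) = 6.5841×10^-6 rad/s.
Angle swept by the target during transfer: ω₂·t = 1.4032 rad = 80.40°.
The probe traverses 180° on the transfer ellipse, so the target must lead by 180° − 80.40° = 99.60°.

φ = 99.60°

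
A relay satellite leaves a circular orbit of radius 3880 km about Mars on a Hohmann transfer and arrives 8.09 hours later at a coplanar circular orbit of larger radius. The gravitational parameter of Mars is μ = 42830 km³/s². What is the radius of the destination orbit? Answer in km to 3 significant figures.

Transfer time t = 8.09 hours = 29124 s, and t = π√(a_t³/μ).
So a_t = (μ t²/π²)^(1/3) = (42830 × (29124)² / π²)^(1/3) = 15440 km.
Since a_t = (r₁ + r₂)/2, r₂ = 2a_t − r₁ = 2×15440 − 3880 = 27000 km.

r₂ = 27000 km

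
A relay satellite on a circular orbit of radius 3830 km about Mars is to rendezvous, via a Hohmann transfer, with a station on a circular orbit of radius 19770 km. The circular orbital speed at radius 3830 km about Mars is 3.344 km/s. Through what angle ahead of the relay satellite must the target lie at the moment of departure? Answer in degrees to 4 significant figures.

From the circular-orbit relation v² = μ/r at r = 3830 km: μ = v²r = (3.344)² × 3830 = 42828.3 km³/s².
Transfer-ellipse semi-major axis a_t = (r₁ + r₂)/2 = (3830 + 19770)/2 = 11800 km.
Transfer time t = π√(a_t³/μ) = 19458 s.
Target angular speed ω₂ = √(μ/r₂³) = 7.4448×10^-5 rad/s.
Angle swept by the target during transfer: ω₂·t = 1.4486 rad = 83.00°.
The relay satellite traverses 180° on the transfer ellipse, so the target must lead by 180° − 83.00° = 97.00°.

φ = 97.00°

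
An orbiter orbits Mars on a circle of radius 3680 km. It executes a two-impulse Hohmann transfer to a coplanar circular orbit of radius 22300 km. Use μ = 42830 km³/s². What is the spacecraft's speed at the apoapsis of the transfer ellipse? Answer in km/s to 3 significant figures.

The Hohmann ellipse has a_t = (r₁ + r₂)/2 = 12990 km.
At apoapsis, r = 22300 km.
Vis-viva: v = √[μ(2/r − 1/a_t)] = √[42830 × (2/22300 − 1/12990)] = 0.7376 km/s.

v = 0.738 km/s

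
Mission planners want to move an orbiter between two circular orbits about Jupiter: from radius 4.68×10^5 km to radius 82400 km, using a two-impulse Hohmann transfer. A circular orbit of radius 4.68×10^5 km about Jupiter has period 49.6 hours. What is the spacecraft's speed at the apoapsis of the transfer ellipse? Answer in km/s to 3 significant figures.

From Kepler's third law T² = 4π²r³/μ at r = 4.68×10^5 km, T = 49.6 hours = 49.6 × 3600 s = 1.7856×10^5 s: μ = 4π²r³/T² = 1.26920×10^8 km³/s².
Semi-major axis of the transfer orbit: a_t = (4.680×10^5 + 82400)/2 = 2.752×10^5 km.
The apoapsis of the transfer ellipse is at r = 4.680×10^5 km.
Applying v² = μ(2/r − 1/a_t): v = 9.011 km/s.

v = 9.01 km/s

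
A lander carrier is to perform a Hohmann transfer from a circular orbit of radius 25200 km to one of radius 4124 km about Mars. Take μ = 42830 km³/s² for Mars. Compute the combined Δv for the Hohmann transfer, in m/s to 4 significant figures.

Δv = 1615 m/s

Semi-major axis of the transfer orbit: a_t = (25200 + 4124)/2 = 14662 km.
Circular speed at r₁: v₁ = √(μ/r₁) = √(42830/25200) = 1.30369 km/s.
On the transfer ellipse at r₁, vis-viva gives v_a = √[μ(2/r₁ − 1/a_t)] = 0.691411 km/s.
First burn Δv₁ = |v_a − v₁| = 0.61228 km/s.
Circular speed at r₂: v₂ = √(μ/r₂) = 3.22266 km/s.
Transfer-orbit speed at r₂: v_p = √[μ(2/r₂ − 1/a_t)] = 4.22492 km/s.
Second burn Δv₂ = |v₂ − v_p| = 1.0023 km/s.
Total Δv = Δv₁ + Δv₂ = 1.615 km/s.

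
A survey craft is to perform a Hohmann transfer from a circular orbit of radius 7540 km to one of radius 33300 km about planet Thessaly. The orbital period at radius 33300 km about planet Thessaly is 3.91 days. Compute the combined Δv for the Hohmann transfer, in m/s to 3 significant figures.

From Kepler's third law T² = 4π²r³/μ at r = 33300 km, T = 3.91 days = 3.91 × 86400 s = 3.37824×10^5 s: μ = 4π²r³/T² = 12773.5 km³/s².
Transfer-ellipse semi-major axis a_t = (r₁ + r₂)/2 = (7540 + 33300)/2 = 20420 km.
At r₁ the circular-orbit speed is v₁ = √(μ/r₁) = 1.3016 km/s.
Transfer-orbit speed at r₁ (v² = μ(2/r − 1/a)): v_p = √[μ(2/r₁ − 1/a_t)] = 1.6621 km/s.
First burn Δv₁ = |v_p − v₁| = 0.3605 km/s.
At r₂, v₂ = √(μ/r₂) = 0.6193 km/s.
Transfer-orbit speed at r₂: v_a = √[μ(2/r₂ − 1/a_t)] = 0.3763 km/s.
Second burn Δv₂ = |v₂ − v_a| = 0.2430 km/s.
Δv = Δv₁ + Δv₂ = 0.3605 + 0.2430 = 0.6035 km/s.

Δv = 604 m/s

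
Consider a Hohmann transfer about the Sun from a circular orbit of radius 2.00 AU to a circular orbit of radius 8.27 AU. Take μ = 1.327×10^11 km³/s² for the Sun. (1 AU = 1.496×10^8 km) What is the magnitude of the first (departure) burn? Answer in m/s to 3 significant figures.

In km: r₁ = 2.00 × 1.496×10^8 = 2.992×10^8 km; r₂ = 8.27 × 1.496×10^8 = 1.237192×10^9 km.
Semi-major axis of the transfer orbit: a_t = (2.992×10^8 + 1.237192×10^9)/2 = 7.68196×10^8 km.
Circular speed at r = 2.992×10^8 km: v_c = √(μ/r) = 21.060 km/s.
Transfer-orbit speed at the same r (vis-viva, a = a_t): v_t = √[μ(2/r − 1/a_t)] = 26.726 km/s.
Δv₁ = |v_t − v_c| = |26.726 − 21.060| = 5.666 km/s.

Δv₁ = 5670 m/s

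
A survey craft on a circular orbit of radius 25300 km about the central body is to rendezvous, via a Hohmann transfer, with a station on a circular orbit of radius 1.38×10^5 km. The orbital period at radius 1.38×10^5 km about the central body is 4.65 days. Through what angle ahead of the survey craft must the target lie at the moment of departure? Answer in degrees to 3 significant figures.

From Kepler's third law T² = 4π²r³/μ at r = 1.38×10^5 km, T = 4.65 days = 4.65 × 86400 s = 4.0176×10^5 s: μ = 4π²r³/T² = 6.42782×10^5 km³/s².
Transfer-ellipse semi-major axis a_t = (r₁ + r₂)/2 = (25300 + 1.380×10^5)/2 = 81650 km.
The half-period of the transfer ellipse is t = π√(a_t³/μ) = 91420 s.
The target's mean motion on its circular orbit is ω₂ = √(μ/r₂³) = 1.564×10^-5 rad/s.
Angle swept by the target during transfer: ω₂·t = 1.4298 rad = 81.92°.
Arrival is 180° from departure on the ellipse, so φ = 180° − 81.92° = 98.1°.

φ = 98.1°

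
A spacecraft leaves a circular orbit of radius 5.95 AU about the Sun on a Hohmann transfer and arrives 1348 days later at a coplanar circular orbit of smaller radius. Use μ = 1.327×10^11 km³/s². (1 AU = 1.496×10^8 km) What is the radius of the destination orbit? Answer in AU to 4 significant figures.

r₂ = 1.632 AU

In km: r₁ = 5.95 × 1.496×10^8 = 8.9012×10^8 km.
Transfer time t = 1348 days = 1.164672×10^8 s, and t = π√(a_t³/μ).
So a_t = (μ t²/π²)^(1/3) = (1.327×10^11 × (1.164672×10^8)² / π²)^(1/3) = 5.6710×10^8 km.
Since a_t = (r₁ + r₂)/2, r₂ = 2a_t − r₁ = 2×5.6710×10^8 − 8.9012×10^8 = 2.4408×10^8 km.
In AU: r₂ = 2.4408×10^8 / 1.496×10^8 = 1.632 AU.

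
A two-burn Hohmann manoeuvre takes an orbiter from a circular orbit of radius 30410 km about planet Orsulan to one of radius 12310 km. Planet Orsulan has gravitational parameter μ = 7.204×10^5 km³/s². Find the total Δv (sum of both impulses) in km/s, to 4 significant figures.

Transfer-ellipse semi-major axis a_t = (r₁ + r₂)/2 = (30410 + 12310)/2 = 21360 km.
Circular speed at r₁: v₁ = √(μ/r₁) = √(7.204×10^5/30410) = 4.867 km/s.
On the transfer ellipse at r₁, vis-viva equation gives v_a = √[μ(2/r₁ − 1/a_t)] = 3.695 km/s.
First burn Δv₁ = |v_a − v₁| = 1.172 km/s.
Circular speed at r₂: v₂ = √(μ/r₂) = 7.650 km/s.
Transfer-orbit speed at r₂: v_p = √[μ(2/r₂ − 1/a_t)] = 9.128 km/s.
Second burn Δv₂ = |v₂ − v_p| = 1.478 km/s.
Total Δv = Δv₁ + Δv₂ = 2.650 km/s.

Δv = 2.650 km/s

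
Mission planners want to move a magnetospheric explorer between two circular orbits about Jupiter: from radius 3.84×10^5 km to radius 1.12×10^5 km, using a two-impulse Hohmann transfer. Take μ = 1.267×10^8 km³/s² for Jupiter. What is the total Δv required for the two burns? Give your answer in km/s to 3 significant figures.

Semi-major axis of the transfer orbit: a_t = (3.840×10^5 + 1.120×10^5)/2 = 2.480×10^5 km.
Circular speed at r₁: v₁ = √(μ/r₁) = √(1.267×10^8/3.840×10^5) = 18.1645 km/s.
Transfer-orbit speed at r₁ (v² = μ(2/r − 1/a)): v_a = √[μ(2/r₁ − 1/a_t)] = 12.2069 km/s.
First burn Δv₁ = |v_a − v₁| = 5.958 km/s.
At r₂, v₂ = √(μ/r₂) = 33.634 km/s.
Transfer-orbit speed at r₂: v_p = √[μ(2/r₂ − 1/a_t)] = 41.852 km/s.
Second burn Δv₂ = |v₂ − v_p| = 8.218 km/s.
Δv = Δv₁ + Δv₂ = 5.958 + 8.218 = 14.18 km/s.

Δv = 14.2 km/s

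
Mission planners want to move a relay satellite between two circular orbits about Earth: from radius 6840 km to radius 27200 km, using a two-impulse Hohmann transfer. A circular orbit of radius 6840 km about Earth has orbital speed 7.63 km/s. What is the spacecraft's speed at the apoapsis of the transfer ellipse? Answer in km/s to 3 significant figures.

From the circular-orbit relation v² = μ/r at r = 6840 km: μ = v²r = (7.63)² × 6840 = 3.98204×10^5 km³/s².
The Hohmann ellipse has a_t = (r₁ + r₂)/2 = 17020 km.
At apoapsis, r = 27200 km.
Vis-viva: v = √[μ(2/r − 1/a_t)] = √[3.98204×10^5 × (2/27200 − 1/17020)] = 2.426 km/s.

v = 2.43 km/s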